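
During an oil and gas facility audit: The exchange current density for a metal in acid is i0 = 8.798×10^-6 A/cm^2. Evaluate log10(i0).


i0 = 8.798×10^-6 A/cm^2
log10(i0) = -5.056

-5.056


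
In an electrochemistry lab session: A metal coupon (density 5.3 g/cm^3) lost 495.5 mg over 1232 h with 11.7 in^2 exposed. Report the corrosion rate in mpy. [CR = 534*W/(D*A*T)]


Apply the mpy weight-loss relation: CR = 534 * W / (D * A * T)
Numerator: 534 * 495.5 = 264597.0
Denominator: 5.3 * 11.7 * 1232 = 76396.32
CR = 264597.0 / 76396.32 = 3.46348 mpy

3.46348 mpy


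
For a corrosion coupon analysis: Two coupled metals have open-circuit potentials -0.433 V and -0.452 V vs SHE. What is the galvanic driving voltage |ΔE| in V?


Driving voltage is the absolute potential difference.
|ΔE| = |-0.433 − (-0.452)| = 0.019 V

0.019 V


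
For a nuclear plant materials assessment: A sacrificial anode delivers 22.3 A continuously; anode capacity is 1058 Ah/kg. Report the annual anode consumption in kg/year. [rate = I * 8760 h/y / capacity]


Annual consumption = current * hours per year / capacity
Rate = 22.3 * 8760 / 1058 = 184.6 kg/year

184.6 kg/year


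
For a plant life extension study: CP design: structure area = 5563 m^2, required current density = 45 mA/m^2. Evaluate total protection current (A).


I = area * current density, then convert mA → A (÷1000)
I = 5563 * 45 / 1000 = 250.34 A

250.34 A


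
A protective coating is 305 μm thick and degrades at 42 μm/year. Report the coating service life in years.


Service life = thickness / degradation rate
Life = 305 / 42 = 7.3 years

7.3 years


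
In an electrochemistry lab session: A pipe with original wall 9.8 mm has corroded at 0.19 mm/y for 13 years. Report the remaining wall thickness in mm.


Remaining wall = original − CR × time
t = 9.8 − 0.19*13 = 9.8 − 2.47 = 7.33 mm

7.33 mm


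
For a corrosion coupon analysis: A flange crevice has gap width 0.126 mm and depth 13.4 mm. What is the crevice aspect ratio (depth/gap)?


Aspect ratio = depth / gap
Ratio = 13.4 / 0.126 = 106.3

106.3


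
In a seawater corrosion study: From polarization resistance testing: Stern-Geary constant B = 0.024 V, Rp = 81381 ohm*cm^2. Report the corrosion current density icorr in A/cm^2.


Apply the Stern-Geary relation: icorr = B / Rp
icorr = 0.024 / 81381 = 2.949×10^-7 A/cm^2

2.949×10^-7 A/cm^2


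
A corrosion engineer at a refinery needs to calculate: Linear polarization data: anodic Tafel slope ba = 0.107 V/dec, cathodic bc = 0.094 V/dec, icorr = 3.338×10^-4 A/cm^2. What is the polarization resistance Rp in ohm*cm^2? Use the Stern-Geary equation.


Apply the Stern-Geary equation: Rp = ba*bc / (2.303*icorr*(ba+bc))
ba*bc = 0.107*0.094 = 0.010058
ba+bc = 0.201; 2.303*icorr*(ba+bc) = 2.303*3.338×10^-4*0.201 = 1.5451702×10^-4
Rp = 0.010058 / 1.5451702×10^-4 = 65.09 ohm*cm^2

65.09 ohm*cm^2


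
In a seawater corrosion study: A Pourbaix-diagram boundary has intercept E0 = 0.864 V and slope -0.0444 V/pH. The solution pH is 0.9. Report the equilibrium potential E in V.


Apply the Pourbaix line equation: E = E0 + slope*pH
E = 0.864 + (-0.0444)*0.9 = 0.864 + (-0.03996) = 0.82404 V
Rounded to 3 decimal places: E = 0.824 V

0.824 V


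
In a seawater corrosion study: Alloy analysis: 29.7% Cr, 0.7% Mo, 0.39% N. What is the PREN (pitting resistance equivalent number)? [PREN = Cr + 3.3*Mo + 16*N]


Apply the PREN formula: PREN = Cr + 3.3*Mo + 16*N
PREN = 29.7 + 3.3*0.7 + 16*0.39
PREN = 29.7 + 2.31 + 6.24 = 38.25

38.25


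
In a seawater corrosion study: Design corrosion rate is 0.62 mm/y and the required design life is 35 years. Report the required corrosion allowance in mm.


Corrosion allowance = CR × design life
CA = 0.62 * 35 = 21.7 mm

21.7 mm


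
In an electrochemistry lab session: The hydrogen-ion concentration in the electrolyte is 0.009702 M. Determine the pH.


pH = −log10[H+]
pH = −log10(0.009702) = 2.01

2.01


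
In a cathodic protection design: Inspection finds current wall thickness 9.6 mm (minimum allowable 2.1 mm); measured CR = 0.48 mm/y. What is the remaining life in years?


Apply the remaining-life relation: RL = (t_current − t_min) / CR
RL = (9.6 − 2.1) / 0.48 = 7.5 / 0.48 = 15.6 years

15.6 years


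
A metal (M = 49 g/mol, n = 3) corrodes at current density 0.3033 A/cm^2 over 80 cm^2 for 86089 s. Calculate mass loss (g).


Apply Faraday's law: m = i*A*t*M / (n*F)
Total charge passed Q = i*A*t = 0.3033*80*86089 = 2088863.496 C
m = Q*M/(n*F) = 2088863.496*49/(3*96485) = 353.61 g

353.61 g


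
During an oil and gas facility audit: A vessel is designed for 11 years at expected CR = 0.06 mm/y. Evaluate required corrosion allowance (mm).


Corrosion allowance = CR × design life
CA = 0.06 * 11 = 0.66 mm

0.66 mm


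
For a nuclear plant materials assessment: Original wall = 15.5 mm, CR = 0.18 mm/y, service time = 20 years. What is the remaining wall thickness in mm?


Remaining wall = original − CR × time
t = 15.5 − 0.18*20 = 15.5 − 3.6 = 11.9 mm

11.9 mm


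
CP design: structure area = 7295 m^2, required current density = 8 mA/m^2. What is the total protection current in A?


I = area * current density, then convert mA → A (÷1000)
I = 7295 * 8 / 1000 = 58.36 A

58.36 A


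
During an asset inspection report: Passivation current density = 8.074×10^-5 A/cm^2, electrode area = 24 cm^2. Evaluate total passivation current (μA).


I = i_pass * A, then convert A → μA (×10^6)
I = 8.074×10^-5 * 24 * 10^6 = 1937.76 μA

1937.76 μA


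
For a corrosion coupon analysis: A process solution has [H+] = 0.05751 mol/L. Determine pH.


pH = −log10[H+]
pH = −log10(0.05751) = 1.24

1.24


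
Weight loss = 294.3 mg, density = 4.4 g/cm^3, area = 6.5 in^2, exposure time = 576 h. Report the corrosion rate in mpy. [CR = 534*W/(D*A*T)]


Apply the mpy weight-loss relation: CR = 534 * W / (D * A * T)
Numerator: 534 * 294.3 = 157156.2
Denominator: 4.4 * 6.5 * 576 = 16473.6
CR = 157156.2 / 16473.6 = 9.54 mpy

9.54 mpy


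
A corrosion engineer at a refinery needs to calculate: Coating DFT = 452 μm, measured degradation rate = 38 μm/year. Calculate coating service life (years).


Service life = thickness / degradation rate
Life = 452 / 38 = 11.9 years

11.9 years


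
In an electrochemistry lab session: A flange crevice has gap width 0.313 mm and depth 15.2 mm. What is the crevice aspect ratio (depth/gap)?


Aspect ratio = depth / gap
Ratio = 15.2 / 0.313 = 48.6

48.6


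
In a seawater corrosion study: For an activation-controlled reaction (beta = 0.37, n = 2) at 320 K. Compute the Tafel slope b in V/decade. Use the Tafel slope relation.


Apply the Tafel slope relation: b = 2.303*R*T/(beta*n*F)
Numerator: 2.303 * 8.314 * 320 = 6127.09
Denominator: 0.37 * 2 * 96485 = 71398.9
b = 6127.09 / 71398.9 = 0.086 V/decade

0.086 V/decade


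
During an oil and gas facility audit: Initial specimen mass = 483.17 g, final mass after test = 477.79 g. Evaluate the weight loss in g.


Weight loss = initial − final
WL = 483.17 − 477.79 = 5.38 g

5.38 g


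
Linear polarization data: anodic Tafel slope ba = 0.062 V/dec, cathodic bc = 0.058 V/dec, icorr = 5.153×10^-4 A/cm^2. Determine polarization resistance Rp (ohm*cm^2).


Apply the Stern-Geary equation: Rp = ba*bc / (2.303*icorr*(ba+bc))
ba*bc = 0.062*0.058 = 0.003596
ba+bc = 0.12; 2.303*icorr*(ba+bc) = 2.303*5.153×10^-4*0.12 = 1.4240831×10^-4
Rp = 0.003596 / 1.4240831×10^-4 = 25.3 ohm*cm^2

25.3 ohm*cm^2


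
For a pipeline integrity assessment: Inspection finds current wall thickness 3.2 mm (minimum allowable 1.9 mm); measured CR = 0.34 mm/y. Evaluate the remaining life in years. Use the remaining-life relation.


Apply the remaining-life relation: RL = (t_current − t_min) / CR
RL = (3.2 − 1.9) / 0.34 = 1.3 / 0.34 = 3.8 years

3.8 years


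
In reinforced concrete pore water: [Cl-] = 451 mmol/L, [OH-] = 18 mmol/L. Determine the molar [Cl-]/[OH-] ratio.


Threshold parameter = [Cl-] / [OH-] (molar basis; both in mmol/L, so units cancel)
Ratio = 451 / 18 = 25.06

25.06


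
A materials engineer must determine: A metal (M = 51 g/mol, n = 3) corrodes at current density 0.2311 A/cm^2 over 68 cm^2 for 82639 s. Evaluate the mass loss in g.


Apply Faraday's law: m = i*A*t*M / (n*F)
Total charge passed Q = i*A*t = 0.2311*68*82639 = 1298655.3572 C
m = Q*M/(n*F) = 1298655.3572*51/(3*96485) = 228.81423 g

228.81423 g


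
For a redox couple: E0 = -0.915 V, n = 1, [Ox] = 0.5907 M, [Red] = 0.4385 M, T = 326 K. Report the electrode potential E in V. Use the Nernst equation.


Apply the Nernst equation: E = E0 + (RT/nF)*ln([Ox]/[Red])
Step 1: RT/nF = 8.314*326/(1*96485) = 0.02809104 V
Step 2: [Ox]/[Red] = 0.5907/0.4385 = 1.347092
Step 3: ln(1.347092) = 0.297948
Step 4: correction = 0.02809104 * 0.297948 = 0.0084 V
E = -0.915 + 0.0084 = -0.9066 V

-0.9066 V


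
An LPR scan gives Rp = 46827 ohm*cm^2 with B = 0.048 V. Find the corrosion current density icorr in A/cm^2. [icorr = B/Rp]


Apply the Stern-Geary relation: icorr = B / Rp
icorr = 0.048 / 46827 = 1.025×10^-6 A/cm^2

1.025×10^-6 A/cm^2


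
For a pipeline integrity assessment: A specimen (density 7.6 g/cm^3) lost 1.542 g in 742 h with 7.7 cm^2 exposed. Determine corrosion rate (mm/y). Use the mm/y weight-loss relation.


Apply the mm/y weight-loss relation: CR = 87600 * W / (D * A * T)
Numerator: 87600 * 1.542 = 135079.2
Denominator: 7.6 * 7.7 * 742 = 43421.84
CR = 135079.2 / 43421.84 = 3.11086 mm/y

3.11086 mm/y


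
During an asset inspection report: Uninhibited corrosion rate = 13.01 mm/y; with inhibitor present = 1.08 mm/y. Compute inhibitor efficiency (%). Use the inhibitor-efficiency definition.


Apply the inhibitor-efficiency definition: IE = (CR_blank − CR_inh)/CR_blank × 100
IE = (13.01 − 1.08) / 13.01 × 100
IE = 11.93 / 13.01 × 100 = 91.7 %

91.7 %


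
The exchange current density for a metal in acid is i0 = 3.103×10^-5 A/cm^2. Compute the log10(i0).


i0 = 3.103×10^-5 A/cm^2
log10(i0) = -4.508

-4.508


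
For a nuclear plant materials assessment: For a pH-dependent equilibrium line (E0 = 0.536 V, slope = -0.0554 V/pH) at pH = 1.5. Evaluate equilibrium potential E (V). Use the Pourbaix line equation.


Apply the Pourbaix line equation: E = E0 + slope*pH
E = 0.536 + (-0.0554)*1.5 = 0.536 + (-0.0831) = 0.4529 V
Rounded to 4 decimal places: E = 0.4529 V

0.4529 V


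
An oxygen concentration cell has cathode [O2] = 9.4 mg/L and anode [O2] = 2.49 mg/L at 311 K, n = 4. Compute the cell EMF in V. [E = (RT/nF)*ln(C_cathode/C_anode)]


Apply the Nernst concentration-cell relation: E = (RT/nF)*ln(C_cathode/C_anode)
RT/nF = 8.314*311/(4*96485) = 0.00669963 V
ln(9.4/2.49) = 1.32843
E = 0.00669963 * 1.32843 = 0.0089 V

0.0089 V


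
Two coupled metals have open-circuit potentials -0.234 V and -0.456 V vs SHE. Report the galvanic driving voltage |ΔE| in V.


Driving voltage is the absolute potential difference.
|ΔE| = |-0.234 − (-0.456)| = 0.222 V

0.222 V


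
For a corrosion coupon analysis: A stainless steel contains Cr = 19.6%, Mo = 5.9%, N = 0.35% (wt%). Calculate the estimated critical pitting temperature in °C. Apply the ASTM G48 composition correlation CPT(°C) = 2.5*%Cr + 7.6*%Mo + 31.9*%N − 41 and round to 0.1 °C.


Apply the ASTM G48 empirical CPT estimate: CPT(°C) = 2.5*%Cr + 7.6*%Mo + 31.9*%N − 41
2.5*19.6 = 49; 7.6*5.9 = 44.84; 31.9*0.35 = 11.165
CPT = 49 + 44.84 + 11.165 − 41 = 64.005 °C
Rounded to 0.1 °C: CPT ≈ 64.0 °C

64.0 °C


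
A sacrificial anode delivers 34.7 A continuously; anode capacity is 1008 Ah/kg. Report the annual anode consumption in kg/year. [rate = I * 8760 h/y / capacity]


Annual consumption = current * hours per year / capacity
Rate = 34.7 * 8760 / 1008 = 301.6 kg/year

301.6 kg/year


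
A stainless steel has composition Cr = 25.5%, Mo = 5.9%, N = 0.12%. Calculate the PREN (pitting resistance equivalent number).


Apply the PREN formula: PREN = Cr + 3.3*Mo + 16*N
PREN = 25.5 + 3.3*5.9 + 16*0.12
PREN = 25.5 + 19.47 + 1.92 = 46.89

46.89


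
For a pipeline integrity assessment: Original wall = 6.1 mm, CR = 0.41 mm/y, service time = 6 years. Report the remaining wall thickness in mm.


Remaining wall = original − CR × time
t = 6.1 − 0.41*6 = 6.1 − 2.46 = 3.64 mm

3.64 mm


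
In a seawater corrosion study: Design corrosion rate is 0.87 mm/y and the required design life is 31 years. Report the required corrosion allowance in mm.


Corrosion allowance = CR × design life
CA = 0.87 * 31 = 26.97 mm

26.97 mm


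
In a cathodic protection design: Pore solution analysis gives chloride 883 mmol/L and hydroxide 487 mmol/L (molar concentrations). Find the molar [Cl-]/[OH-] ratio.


Threshold parameter = [Cl-] / [OH-] (molar basis; both in mmol/L, so units cancel)
Ratio = 883 / 487 = 1.81

1.81


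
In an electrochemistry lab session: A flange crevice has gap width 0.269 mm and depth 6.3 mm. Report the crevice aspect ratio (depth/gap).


Aspect ratio = depth / gap
Ratio = 6.3 / 0.269 = 23.4

23.4


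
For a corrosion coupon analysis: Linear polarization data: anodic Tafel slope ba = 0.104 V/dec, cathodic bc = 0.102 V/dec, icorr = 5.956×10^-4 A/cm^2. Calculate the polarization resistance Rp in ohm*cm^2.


Apply the Stern-Geary equation: Rp = ba*bc / (2.303*icorr*(ba+bc))
ba*bc = 0.104*0.102 = 0.010608
ba+bc = 0.206; 2.303*icorr*(ba+bc) = 2.303*5.956×10^-4*0.206 = 2.8256336×10^-4
Rp = 0.010608 / 2.8256336×10^-4 = 37.54 ohm*cm^2

37.54 ohm*cm^2


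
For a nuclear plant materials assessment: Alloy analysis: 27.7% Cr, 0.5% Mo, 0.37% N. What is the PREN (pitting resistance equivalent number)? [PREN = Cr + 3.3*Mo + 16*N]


Apply the PREN formula: PREN = Cr + 3.3*Mo + 16*N
PREN = 27.7 + 3.3*0.5 + 16*0.37
PREN = 27.7 + 1.65 + 5.92 = 35.27

35.27


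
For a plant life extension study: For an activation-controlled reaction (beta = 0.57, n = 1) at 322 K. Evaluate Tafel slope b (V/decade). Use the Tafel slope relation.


Apply the Tafel slope relation: b = 2.303*R*T/(beta*n*F)
Numerator: 2.303 * 8.314 * 322 = 6165.38
Denominator: 0.57 * 1 * 96485 = 54996.45
b = 6165.38 / 54996.45 = 0.1121 V/decade

0.1121 V/decade


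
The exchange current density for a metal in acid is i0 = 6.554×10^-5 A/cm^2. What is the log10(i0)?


i0 = 6.554×10^-5 A/cm^2
log10(i0) = -4.183

-4.183


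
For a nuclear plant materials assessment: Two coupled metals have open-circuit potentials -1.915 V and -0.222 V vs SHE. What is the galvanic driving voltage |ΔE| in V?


Driving voltage is the absolute potential difference.
|ΔE| = |-1.915 − (-0.222)| = 1.693 V

1.693 V


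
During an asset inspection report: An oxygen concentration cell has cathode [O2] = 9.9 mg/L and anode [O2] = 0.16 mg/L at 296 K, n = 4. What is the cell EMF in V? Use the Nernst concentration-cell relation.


Apply the Nernst concentration-cell relation: E = (RT/nF)*ln(C_cathode/C_anode)
RT/nF = 8.314*296/(4*96485) = 0.00637649 V
ln(9.9/0.16) = 4.12512
E = 0.00637649 * 4.12512 = 0.0263 V

0.0263 V


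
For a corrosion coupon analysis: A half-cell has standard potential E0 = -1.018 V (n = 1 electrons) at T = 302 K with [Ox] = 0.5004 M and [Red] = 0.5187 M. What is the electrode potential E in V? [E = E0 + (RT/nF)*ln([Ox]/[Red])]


Apply the Nernst equation: E = E0 + (RT/nF)*ln([Ox]/[Red])
Step 1: RT/nF = 8.314*302/(1*96485) = 0.02602299 V
Step 2: [Ox]/[Red] = 0.5004/0.5187 = 0.964719
Step 3: ln(0.964719) = -0.035918
Step 4: correction = 0.02602299 * -0.035918 = -0.001 V
E = -1.018 + -0.001 = -1.019 V

-1.019 V


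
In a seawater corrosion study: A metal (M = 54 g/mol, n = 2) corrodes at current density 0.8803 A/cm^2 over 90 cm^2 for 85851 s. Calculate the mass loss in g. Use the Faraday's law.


Apply Faraday's law: m = i*A*t*M / (n*F)
Total charge passed Q = i*A*t = 0.8803*90*85851 = 6801717.177 C
m = Q*M/(n*F) = 6801717.177*54/(2*96485) = 1903.36699 g

1903.36699 g


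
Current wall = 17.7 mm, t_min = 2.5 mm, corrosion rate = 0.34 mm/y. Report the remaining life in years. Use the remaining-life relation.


Apply the remaining-life relation: RL = (t_current − t_min) / CR
RL = (17.7 − 2.5) / 0.34 = 15.2 / 0.34 = 44.7 years

44.7 years


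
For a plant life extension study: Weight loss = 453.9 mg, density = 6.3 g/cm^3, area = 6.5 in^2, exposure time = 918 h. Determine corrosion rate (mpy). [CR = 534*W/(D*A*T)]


Apply the mpy weight-loss relation: CR = 534 * W / (D * A * T)
Numerator: 534 * 453.9 = 242382.6
Denominator: 6.3 * 6.5 * 918 = 37592.1
CR = 242382.6 / 37592.1 = 6.448 mpy

6.448 mpy


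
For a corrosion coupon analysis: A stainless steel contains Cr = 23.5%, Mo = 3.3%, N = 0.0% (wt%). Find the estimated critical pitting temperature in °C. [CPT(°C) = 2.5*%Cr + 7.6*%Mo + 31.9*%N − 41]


Apply the ASTM G48 empirical CPT estimate: CPT(°C) = 2.5*%Cr + 7.6*%Mo + 31.9*%N − 41
2.5*23.5 = 58.75; 7.6*3.3 = 25.08; 31.9*0.0 = 0
CPT = 58.75 + 25.08 + 0 − 41 = 42.83 °C
Rounded to 0.1 °C: CPT ≈ 42.8 °C

42.8 °C


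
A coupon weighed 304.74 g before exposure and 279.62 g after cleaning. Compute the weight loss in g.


Weight loss = initial − final
WL = 304.74 − 279.62 = 25.12 g

25.12 g


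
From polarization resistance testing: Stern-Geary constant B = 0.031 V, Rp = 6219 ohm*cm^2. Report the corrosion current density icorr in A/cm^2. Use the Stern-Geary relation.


Apply the Stern-Geary relation: icorr = B / Rp
icorr = 0.031 / 6219 = 4.985×10^-6 A/cm^2

4.985×10^-6 A/cm^2


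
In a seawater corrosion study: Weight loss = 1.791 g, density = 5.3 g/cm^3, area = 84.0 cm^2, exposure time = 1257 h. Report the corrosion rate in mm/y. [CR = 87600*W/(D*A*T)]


Apply the mm/y weight-loss relation: CR = 87600 * W / (D * A * T)
Numerator: 87600 * 1.791 = 156891.6
Denominator: 5.3 * 84.0 * 1257 = 559616.4
CR = 156891.6 / 559616.4 = 0.2804 mm/y

0.2804 mm/y


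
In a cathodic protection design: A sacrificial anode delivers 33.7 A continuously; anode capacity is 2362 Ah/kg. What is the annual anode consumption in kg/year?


Annual consumption = current * hours per year / capacity
Rate = 33.7 * 8760 / 2362 = 125.0 kg/year

125.0 kg/year


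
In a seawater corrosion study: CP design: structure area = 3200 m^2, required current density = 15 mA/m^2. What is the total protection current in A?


I = area * current density, then convert mA → A (÷1000)
I = 3200 * 15 / 1000 = 48.0 A

48.0 A


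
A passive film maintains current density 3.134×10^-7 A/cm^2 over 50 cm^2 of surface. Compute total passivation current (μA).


I = i_pass * A, then convert A → μA (×10^6)
I = 3.134×10^-7 * 50 * 10^6 = 15.67 μA

15.67 μA


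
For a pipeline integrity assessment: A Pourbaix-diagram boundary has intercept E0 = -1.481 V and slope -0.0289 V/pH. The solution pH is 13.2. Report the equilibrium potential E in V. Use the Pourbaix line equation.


Apply the Pourbaix line equation: E = E0 + slope*pH
E = -1.481 + (-0.0289)*13.2 = -1.481 + (-0.38148) = -1.86248 V
Rounded to 4 decimal places: E = -1.8625 V

-1.8625 V


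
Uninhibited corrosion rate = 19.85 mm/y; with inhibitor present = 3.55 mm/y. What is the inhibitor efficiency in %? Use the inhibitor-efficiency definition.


Apply the inhibitor-efficiency definition: IE = (CR_blank − CR_inh)/CR_blank × 100
IE = (19.85 − 3.55) / 19.85 × 100
IE = 16.3 / 19.85 × 100 = 82.1 %

82.1 %


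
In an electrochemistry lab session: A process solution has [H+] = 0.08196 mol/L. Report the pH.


pH = −log10[H+]
pH = −log10(0.08196) = 1.09

1.09


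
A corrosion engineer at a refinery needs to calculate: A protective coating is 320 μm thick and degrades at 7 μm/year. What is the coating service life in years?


Service life = thickness / degradation rate
Life = 320 / 7 = 45.7 years

45.7 years


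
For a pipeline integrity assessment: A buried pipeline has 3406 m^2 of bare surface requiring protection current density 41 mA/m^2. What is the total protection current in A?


I = area * current density, then convert mA → A (÷1000)
I = 3406 * 41 / 1000 = 139.65 A

139.65 A


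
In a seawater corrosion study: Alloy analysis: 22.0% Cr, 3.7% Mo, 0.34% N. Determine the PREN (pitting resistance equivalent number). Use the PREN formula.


Apply the PREN formula: PREN = Cr + 3.3*Mo + 16*N
PREN = 22.0 + 3.3*3.7 + 16*0.34
PREN = 22.0 + 12.21 + 5.44 = 39.65

39.65


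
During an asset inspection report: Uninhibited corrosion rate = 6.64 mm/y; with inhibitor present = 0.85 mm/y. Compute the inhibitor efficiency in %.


Apply the inhibitor-efficiency definition: IE = (CR_blank − CR_inh)/CR_blank × 100
IE = (6.64 − 0.85) / 6.64 × 100
IE = 5.79 / 6.64 × 100 = 87.2 %

87.2 %


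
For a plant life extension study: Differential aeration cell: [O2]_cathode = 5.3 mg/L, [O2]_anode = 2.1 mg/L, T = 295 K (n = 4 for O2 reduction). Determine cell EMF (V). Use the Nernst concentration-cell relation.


Apply the Nernst concentration-cell relation: E = (RT/nF)*ln(C_cathode/C_anode)
RT/nF = 8.314*295/(4*96485) = 0.00635495 V
ln(5.3/2.1) = 0.92577
E = 0.00635495 * 0.92577 = 0.00588 V

0.00588 V


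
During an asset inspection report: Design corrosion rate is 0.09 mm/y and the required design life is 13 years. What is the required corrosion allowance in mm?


Corrosion allowance = CR × design life
CA = 0.09 * 13 = 1.17 mm

1.17 mm


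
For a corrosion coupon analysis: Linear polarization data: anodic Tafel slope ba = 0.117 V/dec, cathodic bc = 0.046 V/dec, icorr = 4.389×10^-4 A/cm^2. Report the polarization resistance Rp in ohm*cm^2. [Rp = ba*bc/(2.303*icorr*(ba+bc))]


Apply the Stern-Geary equation: Rp = ba*bc / (2.303*icorr*(ba+bc))
ba*bc = 0.117*0.046 = 0.005382
ba+bc = 0.163; 2.303*icorr*(ba+bc) = 2.303*4.389×10^-4*0.163 = 1.6475823×10^-4
Rp = 0.005382 / 1.6475823×10^-4 = 32.7 ohm*cm^2

32.7 ohm*cm^2


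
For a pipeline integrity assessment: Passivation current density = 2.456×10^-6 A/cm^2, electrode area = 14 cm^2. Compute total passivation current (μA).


I = i_pass * A, then convert A → μA (×10^6)
I = 2.456×10^-6 * 14 * 10^6 = 34.38 μA

34.38 μA


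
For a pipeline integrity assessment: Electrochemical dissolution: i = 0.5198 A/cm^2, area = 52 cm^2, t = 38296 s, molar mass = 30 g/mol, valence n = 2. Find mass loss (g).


Apply Faraday's law: m = i*A*t*M / (n*F)
Total charge passed Q = i*A*t = 0.5198*52*38296 = 1035125.5616 C
m = Q*M/(n*F) = 1035125.5616*30/(2*96485) = 160.92536 g

160.92536 g


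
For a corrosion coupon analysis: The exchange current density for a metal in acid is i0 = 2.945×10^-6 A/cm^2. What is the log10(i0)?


i0 = 2.945×10^-6 A/cm^2
log10(i0) = -5.531

-5.531


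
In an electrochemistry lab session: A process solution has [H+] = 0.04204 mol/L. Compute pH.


pH = −log10[H+]
pH = −log10(0.04204) = 1.38

1.38


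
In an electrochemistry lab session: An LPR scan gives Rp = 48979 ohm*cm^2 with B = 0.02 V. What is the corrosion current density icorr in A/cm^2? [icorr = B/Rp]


Apply the Stern-Geary relation: icorr = B / Rp
icorr = 0.02 / 48979 = 4.083×10^-7 A/cm^2

4.083×10^-7 A/cm^2


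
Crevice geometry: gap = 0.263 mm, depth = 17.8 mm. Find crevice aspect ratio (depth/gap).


Aspect ratio = depth / gap
Ratio = 17.8 / 0.263 = 67.7

67.7


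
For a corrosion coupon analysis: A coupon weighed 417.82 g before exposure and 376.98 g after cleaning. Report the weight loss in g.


Weight loss = initial − final
WL = 417.82 − 376.98 = 40.84 g

40.84 g


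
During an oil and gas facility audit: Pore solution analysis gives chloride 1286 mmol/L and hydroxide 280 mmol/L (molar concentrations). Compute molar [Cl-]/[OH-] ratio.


Threshold parameter = [Cl-] / [OH-] (molar basis; both in mmol/L, so units cancel)
Ratio = 1286 / 280 = 4.59

4.59


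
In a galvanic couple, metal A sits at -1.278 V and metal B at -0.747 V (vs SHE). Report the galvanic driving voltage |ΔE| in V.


Driving voltage is the absolute potential difference.
|ΔE| = |-1.278 − (-0.747)| = 0.531 V

0.531 V


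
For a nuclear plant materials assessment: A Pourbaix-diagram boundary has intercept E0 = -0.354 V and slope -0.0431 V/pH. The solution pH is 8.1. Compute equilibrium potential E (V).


Apply the Pourbaix line equation: E = E0 + slope*pH
E = -0.354 + (-0.0431)*8.1 = -0.354 + (-0.34911) = -0.70311 V
Rounded to 4 decimal places: E = -0.7031 V

-0.7031 V


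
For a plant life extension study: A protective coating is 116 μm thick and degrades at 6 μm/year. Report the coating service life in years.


Service life = thickness / degradation rate
Life = 116 / 6 = 19.3 years

19.3 years


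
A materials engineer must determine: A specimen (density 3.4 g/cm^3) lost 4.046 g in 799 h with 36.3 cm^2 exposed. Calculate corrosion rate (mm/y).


Apply the mm/y weight-loss relation: CR = 87600 * W / (D * A * T)
Numerator: 87600 * 4.046 = 354429.6
Denominator: 3.4 * 36.3 * 799 = 98612.58
CR = 354429.6 / 98612.58 = 3.594162 mm/y

3.594162 mm/y


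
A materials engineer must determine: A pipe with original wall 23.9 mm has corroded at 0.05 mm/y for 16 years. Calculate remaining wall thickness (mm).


Remaining wall = original − CR × time
t = 23.9 − 0.05*16 = 23.9 − 0.8 = 23.1 mm

23.1 mm


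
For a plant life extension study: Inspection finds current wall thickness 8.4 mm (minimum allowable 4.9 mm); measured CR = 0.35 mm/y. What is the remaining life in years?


Apply the remaining-life relation: RL = (t_current − t_min) / CR
RL = (8.4 − 4.9) / 0.35 = 3.5 / 0.35 = 10.0 years

10.0 years


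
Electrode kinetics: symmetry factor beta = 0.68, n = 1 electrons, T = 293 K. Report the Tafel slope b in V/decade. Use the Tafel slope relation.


Apply the Tafel slope relation: b = 2.303*R*T/(beta*n*F)
Numerator: 2.303 * 8.314 * 293 = 5610.11
Denominator: 0.68 * 1 * 96485 = 65609.8
b = 5610.11 / 65609.8 = 0.0855 V/decade

0.0855 V/decade


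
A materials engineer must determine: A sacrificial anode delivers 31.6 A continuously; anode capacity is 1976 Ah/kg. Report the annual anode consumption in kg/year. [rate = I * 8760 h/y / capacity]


Annual consumption = current * hours per year / capacity
Rate = 31.6 * 8760 / 1976 = 140.1 kg/year

140.1 kg/year


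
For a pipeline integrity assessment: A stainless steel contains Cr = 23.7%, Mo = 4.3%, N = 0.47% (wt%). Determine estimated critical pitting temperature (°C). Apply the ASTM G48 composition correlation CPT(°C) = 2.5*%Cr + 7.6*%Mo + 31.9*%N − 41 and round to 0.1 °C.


Apply the ASTM G48 empirical CPT estimate: CPT(°C) = 2.5*%Cr + 7.6*%Mo + 31.9*%N − 41
2.5*23.7 = 59.25; 7.6*4.3 = 32.68; 31.9*0.47 = 14.993
CPT = 59.25 + 32.68 + 14.993 − 41 = 65.923 °C
Rounded to 0.1 °C: CPT ≈ 65.9 °C

65.9 °C


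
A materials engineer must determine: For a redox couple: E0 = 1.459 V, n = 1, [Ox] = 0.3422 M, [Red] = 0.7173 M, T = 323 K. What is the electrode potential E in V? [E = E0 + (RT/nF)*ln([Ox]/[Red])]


Apply the Nernst equation: E = E0 + (RT/nF)*ln([Ox]/[Red])
Step 1: RT/nF = 8.314*323/(1*96485) = 0.02783253 V
Step 2: [Ox]/[Red] = 0.3422/0.7173 = 0.477067
Step 3: ln(0.477067) = -0.740098
Step 4: correction = 0.02783253 * -0.740098 = -0.0206 V
E = 1.459 + -0.0206 = 1.4384 V

1.4384 V


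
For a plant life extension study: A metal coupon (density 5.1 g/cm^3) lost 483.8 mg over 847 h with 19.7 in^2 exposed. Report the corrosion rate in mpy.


Apply the mpy weight-loss relation: CR = 534 * W / (D * A * T)
Numerator: 534 * 483.8 = 258349.2
Denominator: 5.1 * 19.7 * 847 = 85098.09
CR = 258349.2 / 85098.09 = 3.036 mpy

3.036 mpy


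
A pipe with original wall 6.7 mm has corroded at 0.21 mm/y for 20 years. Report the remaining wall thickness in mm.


Remaining wall = original − CR × time
t = 6.7 − 0.21*20 = 6.7 − 4.2 = 2.5 mm

2.5 mm


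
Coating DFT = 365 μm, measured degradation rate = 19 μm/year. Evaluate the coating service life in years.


Service life = thickness / degradation rate
Life = 365 / 19 = 19.2 years

19.2 years


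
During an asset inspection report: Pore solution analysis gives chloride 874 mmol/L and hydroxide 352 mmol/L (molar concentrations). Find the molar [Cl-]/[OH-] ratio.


Threshold parameter = [Cl-] / [OH-] (molar basis; both in mmol/L, so units cancel)
Ratio = 874 / 352 = 2.48

2.48


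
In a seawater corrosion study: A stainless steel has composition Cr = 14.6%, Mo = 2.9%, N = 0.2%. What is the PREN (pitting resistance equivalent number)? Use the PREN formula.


Apply the PREN formula: PREN = Cr + 3.3*Mo + 16*N
PREN = 14.6 + 3.3*2.9 + 16*0.2
PREN = 14.6 + 9.57 + 3.2 = 27.37

27.37


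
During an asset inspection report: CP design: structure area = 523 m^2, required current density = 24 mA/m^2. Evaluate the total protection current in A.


I = area * current density, then convert mA → A (÷1000)
I = 523 * 24 / 1000 = 12.55 A

12.55 A


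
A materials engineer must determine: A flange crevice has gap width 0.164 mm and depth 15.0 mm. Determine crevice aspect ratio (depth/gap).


Aspect ratio = depth / gap
Ratio = 15.0 / 0.164 = 91.5

91.5


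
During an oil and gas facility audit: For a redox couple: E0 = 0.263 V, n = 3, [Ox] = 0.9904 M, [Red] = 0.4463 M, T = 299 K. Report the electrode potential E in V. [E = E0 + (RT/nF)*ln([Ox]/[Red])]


Apply the Nernst equation: E = E0 + (RT/nF)*ln([Ox]/[Red])
Step 1: RT/nF = 8.314*299/(3*96485) = 0.00858816 V
Step 2: [Ox]/[Red] = 0.9904/0.4463 = 2.219135
Step 3: ln(2.219135) = 0.797117
Step 4: correction = 0.00858816 * 0.797117 = 0.0068 V
E = 0.263 + 0.0068 = 0.2698 V

0.2698 V


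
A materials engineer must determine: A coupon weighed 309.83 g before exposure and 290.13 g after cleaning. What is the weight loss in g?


Weight loss = initial − final
WL = 309.83 − 290.13 = 19.7 g

19.7 g


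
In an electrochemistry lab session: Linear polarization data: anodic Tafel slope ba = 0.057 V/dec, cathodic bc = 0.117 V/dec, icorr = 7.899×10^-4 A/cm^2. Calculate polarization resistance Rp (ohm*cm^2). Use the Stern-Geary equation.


Apply the Stern-Geary equation: Rp = ba*bc / (2.303*icorr*(ba+bc))
ba*bc = 0.057*0.117 = 0.006669
ba+bc = 0.174; 2.303*icorr*(ba+bc) = 2.303*7.899×10^-4*0.174 = 3.1653031×10^-4
Rp = 0.006669 / 3.1653031×10^-4 = 21.1 ohm*cm^2

21.1 ohm*cm^2


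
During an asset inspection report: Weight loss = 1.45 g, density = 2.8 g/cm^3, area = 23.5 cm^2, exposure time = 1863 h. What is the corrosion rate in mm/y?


Apply the mm/y weight-loss relation: CR = 87600 * W / (D * A * T)
Numerator: 87600 * 1.45 = 127020.0
Denominator: 2.8 * 23.5 * 1863 = 122585.4
CR = 127020.0 / 122585.4 = 1.036176 mm/y

1.036176 mm/y


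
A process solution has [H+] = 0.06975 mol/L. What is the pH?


pH = −log10[H+]
pH = −log10(0.06975) = 1.16

1.16


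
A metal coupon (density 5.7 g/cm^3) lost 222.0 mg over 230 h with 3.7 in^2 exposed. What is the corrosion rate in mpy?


Apply the mpy weight-loss relation: CR = 534 * W / (D * A * T)
Numerator: 534 * 222.0 = 118548.0
Denominator: 5.7 * 3.7 * 230 = 4850.7
CR = 118548.0 / 4850.7 = 24.43936 mpy

24.43936 mpy


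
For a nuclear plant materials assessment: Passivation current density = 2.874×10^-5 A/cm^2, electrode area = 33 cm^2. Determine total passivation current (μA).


I = i_pass * A, then convert A → μA (×10^6)
I = 2.874×10^-5 * 33 * 10^6 = 948.42 μA

948.42 μA


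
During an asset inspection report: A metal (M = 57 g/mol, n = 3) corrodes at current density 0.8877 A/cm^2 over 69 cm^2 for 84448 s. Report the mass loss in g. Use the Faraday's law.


Apply Faraday's law: m = i*A*t*M / (n*F)
Total charge passed Q = i*A*t = 0.8877*69*84448 = 5172549.7824 C
m = Q*M/(n*F) = 5172549.7824*57/(3*96485) = 1018.5878 g

1018.5878 g


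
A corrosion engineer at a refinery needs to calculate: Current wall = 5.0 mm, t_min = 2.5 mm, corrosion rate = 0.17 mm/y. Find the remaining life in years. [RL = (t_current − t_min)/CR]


Apply the remaining-life relation: RL = (t_current − t_min) / CR
RL = (5.0 − 2.5) / 0.17 = 2.5 / 0.17 = 14.7 years

14.7 years


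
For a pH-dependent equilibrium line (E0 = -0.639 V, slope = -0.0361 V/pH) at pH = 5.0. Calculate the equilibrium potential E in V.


Apply the Pourbaix line equation: E = E0 + slope*pH
E = -0.639 + (-0.0361)*5.0 = -0.639 + (-0.1805) = -0.8195 V
Rounded to 4 decimal places: E = -0.8195 V

-0.8195 V


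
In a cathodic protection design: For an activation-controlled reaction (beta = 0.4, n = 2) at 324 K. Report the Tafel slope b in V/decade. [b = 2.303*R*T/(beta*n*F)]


Apply the Tafel slope relation: b = 2.303*R*T/(beta*n*F)
Numerator: 2.303 * 8.314 * 324 = 6203.67
Denominator: 0.4 * 2 * 96485 = 77188.0
b = 6203.67 / 77188.0 = 0.0804 V/decade

0.0804 V/decade


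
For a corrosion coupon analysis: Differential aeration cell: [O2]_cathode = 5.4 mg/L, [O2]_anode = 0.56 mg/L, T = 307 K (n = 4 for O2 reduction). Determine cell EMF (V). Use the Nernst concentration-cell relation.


Apply the Nernst concentration-cell relation: E = (RT/nF)*ln(C_cathode/C_anode)
RT/nF = 8.314*307/(4*96485) = 0.00661346 V
ln(5.4/0.56) = 2.26622
E = 0.00661346 * 2.26622 = 0.01499 V

0.01499 V


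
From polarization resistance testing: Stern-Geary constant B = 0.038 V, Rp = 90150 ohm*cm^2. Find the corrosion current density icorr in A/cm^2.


Apply the Stern-Geary relation: icorr = B / Rp
icorr = 0.038 / 90150 = 4.215×10^-7 A/cm^2

4.215×10^-7 A/cm^2


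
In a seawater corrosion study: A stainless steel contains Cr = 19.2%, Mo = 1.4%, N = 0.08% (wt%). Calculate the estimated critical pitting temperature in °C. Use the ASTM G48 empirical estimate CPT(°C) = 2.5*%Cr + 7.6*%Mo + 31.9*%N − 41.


Apply the ASTM G48 empirical CPT estimate: CPT(°C) = 2.5*%Cr + 7.6*%Mo + 31.9*%N − 41
2.5*19.2 = 48; 7.6*1.4 = 10.64; 31.9*0.08 = 2.552
CPT = 48 + 10.64 + 2.552 − 41 = 20.192 °C
Rounded to 0.1 °C: CPT ≈ 20.2 °C

20.2 °C


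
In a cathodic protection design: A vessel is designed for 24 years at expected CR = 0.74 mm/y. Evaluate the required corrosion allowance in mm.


Corrosion allowance = CR × design life
CA = 0.74 * 24 = 17.76 mm

17.76 mm


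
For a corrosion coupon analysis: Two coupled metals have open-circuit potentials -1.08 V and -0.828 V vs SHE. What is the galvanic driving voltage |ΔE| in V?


Driving voltage is the absolute potential difference.
|ΔE| = |-1.08 − (-0.828)| = 0.252 V

0.252 V


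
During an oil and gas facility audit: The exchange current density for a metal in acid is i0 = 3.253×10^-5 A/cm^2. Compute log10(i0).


i0 = 3.253×10^-5 A/cm^2
log10(i0) = -4.488

-4.488


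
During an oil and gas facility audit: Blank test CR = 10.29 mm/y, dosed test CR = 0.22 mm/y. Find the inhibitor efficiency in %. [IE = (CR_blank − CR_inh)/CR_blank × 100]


Apply the inhibitor-efficiency definition: IE = (CR_blank − CR_inh)/CR_blank × 100
IE = (10.29 − 0.22) / 10.29 × 100
IE = 10.07 / 10.29 × 100 = 97.9 %

97.9 %


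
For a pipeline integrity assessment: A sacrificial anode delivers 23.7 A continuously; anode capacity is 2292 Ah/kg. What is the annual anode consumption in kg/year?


Annual consumption = current * hours per year / capacity
Rate = 23.7 * 8760 / 2292 = 90.6 kg/year

90.6 kg/year


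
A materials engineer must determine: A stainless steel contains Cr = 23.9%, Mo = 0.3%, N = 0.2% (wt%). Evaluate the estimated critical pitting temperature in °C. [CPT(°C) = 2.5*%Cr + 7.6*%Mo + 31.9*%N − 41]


Apply the ASTM G48 empirical CPT estimate: CPT(°C) = 2.5*%Cr + 7.6*%Mo + 31.9*%N − 41
2.5*23.9 = 59.75; 7.6*0.3 = 2.28; 31.9*0.2 = 6.38
CPT = 59.75 + 2.28 + 6.38 − 41 = 27.41 °C
Rounded to 0.1 °C: CPT ≈ 27.4 °C

27.4 °C


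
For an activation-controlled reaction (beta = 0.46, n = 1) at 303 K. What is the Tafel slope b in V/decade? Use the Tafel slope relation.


Apply the Tafel slope relation: b = 2.303*R*T/(beta*n*F)
Numerator: 2.303 * 8.314 * 303 = 5801.58
Denominator: 0.46 * 1 * 96485 = 44383.1
b = 5801.58 / 44383.1 = 0.131 V/decade

0.131 V/decade


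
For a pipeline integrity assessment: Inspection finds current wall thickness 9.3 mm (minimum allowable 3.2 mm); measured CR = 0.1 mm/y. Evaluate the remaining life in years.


Apply the remaining-life relation: RL = (t_current − t_min) / CR
RL = (9.3 − 3.2) / 0.1 = 6.1 / 0.1 = 61.0 years

61.0 years


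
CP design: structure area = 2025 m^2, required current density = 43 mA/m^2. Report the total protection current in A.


I = area * current density, then convert mA → A (÷1000)
I = 2025 * 43 / 1000 = 87.08 A

87.08 A


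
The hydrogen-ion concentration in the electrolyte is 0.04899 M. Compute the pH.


pH = −log10[H+]
pH = −log10(0.04899) = 1.31

1.31


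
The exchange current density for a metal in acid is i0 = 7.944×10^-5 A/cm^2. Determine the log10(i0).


i0 = 7.944×10^-5 A/cm^2
log10(i0) = -4.1

-4.1


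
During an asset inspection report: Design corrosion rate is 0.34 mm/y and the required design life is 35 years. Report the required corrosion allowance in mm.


Corrosion allowance = CR × design life
CA = 0.34 * 35 = 11.9 mm

11.9 mm


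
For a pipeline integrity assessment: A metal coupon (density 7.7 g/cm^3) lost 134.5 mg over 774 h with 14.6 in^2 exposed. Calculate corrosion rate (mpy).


Apply the mpy weight-loss relation: CR = 534 * W / (D * A * T)
Numerator: 534 * 134.5 = 71823.0
Denominator: 7.7 * 14.6 * 774 = 87013.08
CR = 71823.0 / 87013.08 = 0.825 mpy

0.825 mpy


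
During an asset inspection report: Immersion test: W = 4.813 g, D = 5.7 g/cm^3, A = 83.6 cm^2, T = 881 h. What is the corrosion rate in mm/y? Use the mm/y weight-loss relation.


Apply the mm/y weight-loss relation: CR = 87600 * W / (D * A * T)
Numerator: 87600 * 4.813 = 421618.8
Denominator: 5.7 * 83.6 * 881 = 419814.12
CR = 421618.8 / 419814.12 = 1.004299 mm/y

1.004299 mm/y


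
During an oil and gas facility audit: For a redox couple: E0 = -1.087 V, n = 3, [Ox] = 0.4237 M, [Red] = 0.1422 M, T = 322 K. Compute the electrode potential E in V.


Apply the Nernst equation: E = E0 + (RT/nF)*ln([Ox]/[Red])
Step 1: RT/nF = 8.314*322/(3*96485) = 0.00924879 V
Step 2: [Ox]/[Red] = 0.4237/0.1422 = 2.979606
Step 3: ln(2.979606) = 1.091791
Step 4: correction = 0.00924879 * 1.091791 = 0.01 V
E = -1.087 + 0.01 = -1.077 V

-1.077 V


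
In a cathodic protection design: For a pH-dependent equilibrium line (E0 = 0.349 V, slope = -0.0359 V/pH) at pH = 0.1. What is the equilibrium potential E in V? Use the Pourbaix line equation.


Apply the Pourbaix line equation: E = E0 + slope*pH
E = 0.349 + (-0.0359)*0.1 = 0.349 + (-0.00359) = 0.34541 V
Rounded to 4 decimal places: E = 0.3454 V

0.3454 V


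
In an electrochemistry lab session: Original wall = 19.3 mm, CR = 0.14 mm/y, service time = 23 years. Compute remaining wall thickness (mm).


Remaining wall = original − CR × time
t = 19.3 − 0.14*23 = 19.3 − 3.22 = 16.08 mm

16.08 mm


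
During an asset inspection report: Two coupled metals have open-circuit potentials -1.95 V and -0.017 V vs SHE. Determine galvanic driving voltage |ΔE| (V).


Driving voltage is the absolute potential difference.
|ΔE| = |-1.95 − (-0.017)| = 1.933 V

1.933 V


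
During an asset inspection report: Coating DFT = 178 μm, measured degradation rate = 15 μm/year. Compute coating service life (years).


Service life = thickness / degradation rate
Life = 178 / 15 = 11.9 years

11.9 years


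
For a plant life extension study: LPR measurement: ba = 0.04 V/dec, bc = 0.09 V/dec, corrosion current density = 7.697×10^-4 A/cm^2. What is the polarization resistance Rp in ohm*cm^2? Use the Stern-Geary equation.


Apply the Stern-Geary equation: Rp = ba*bc / (2.303*icorr*(ba+bc))
ba*bc = 0.04*0.09 = 0.0036
ba+bc = 0.13; 2.303*icorr*(ba+bc) = 2.303*7.697×10^-4*0.13 = 2.3044048×10^-4
Rp = 0.0036 / 2.3044048×10^-4 = 15.6 ohm*cm^2

15.6 ohm*cm^2
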